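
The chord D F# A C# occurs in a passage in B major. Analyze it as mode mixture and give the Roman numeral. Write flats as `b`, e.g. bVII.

bIIImaj7

In B major scale degree 3 is D#; D is its lowered form, from B minor. The diatonic chord on degree 3 would be D#m (iii), but D–F#–A–C# is the major-seventh chord from B minor. As a borrowed chord it is labeled bIIImaj7.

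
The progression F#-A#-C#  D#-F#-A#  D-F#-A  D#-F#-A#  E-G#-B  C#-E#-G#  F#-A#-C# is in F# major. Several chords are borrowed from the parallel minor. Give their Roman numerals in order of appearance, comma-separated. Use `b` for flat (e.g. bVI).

bVI, bVII

F# major has the diatonic set F#, G#m, A#m, B, C#, D#m, E#dim. Of the given chords, F#–A#–C# = F#, D#–F#–A# = D#m and C#–E#–G# = C# are diatonic. D–F#–A doesn't fit — on degree 6 F# major would have D#m (vi). D is the degree-6 chord of F# minor, so it is the borrowed bVI. E–G#–B doesn't fit — on degree 7 F# major would have E#dim (vii°). E is the degree-7 chord of F# minor, so it is the borrowed bVII.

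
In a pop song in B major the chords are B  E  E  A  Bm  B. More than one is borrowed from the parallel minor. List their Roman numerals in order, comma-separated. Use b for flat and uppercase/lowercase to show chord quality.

In B major the diatonic chords are B, C#m, D#m, E, F#, G#m, A#dim. B and E are both diatonic. A (A–C#–E) is not: scale degree 7 in B major carries A#dim (vii°). In B minor the chord on that degree is A, so here it functions as bVII, borrowed from the parallel minor. Bm (B–D–F#) is not: scale degree 1 in B major carries B (I). In B minor the chord on that degree is Bm, so here it functions as i, borrowed from the parallel minor.

bVII, i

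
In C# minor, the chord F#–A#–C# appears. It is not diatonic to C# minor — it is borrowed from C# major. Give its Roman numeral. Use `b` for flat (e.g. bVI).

IV

The root F# is the diatonic 4th degree of C# minor; the borrowing shows in the chord quality. Diatonically C# minor has F#m (iv) on that degree; F#–A#–C# is instead the major chord native to C# major, so it takes the label IV.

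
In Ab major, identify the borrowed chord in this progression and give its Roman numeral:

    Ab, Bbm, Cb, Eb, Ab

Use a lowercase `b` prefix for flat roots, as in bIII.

Ab major has the diatonic set Ab, Bbm, Cm, Db, Eb, Fm, Gdim. Ab, Bbm and Eb all belong to that set. Cb (Cb–Eb–Gb) is not: scale degree 3 in Ab major carries Cm (iii). In Ab minor the chord on that degree is Cb, so here it functions as bIII, borrowed from the parallel minor.

bIII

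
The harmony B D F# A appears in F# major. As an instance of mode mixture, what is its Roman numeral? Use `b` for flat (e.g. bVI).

iv7

The root B is the diatonic 4th degree of F# major; the borrowing shows in the chord quality. Diatonically F# major has B (IV) on that degree; B–D–F#–A is instead the minor-seventh chord native to F# minor, so it takes the label iv7.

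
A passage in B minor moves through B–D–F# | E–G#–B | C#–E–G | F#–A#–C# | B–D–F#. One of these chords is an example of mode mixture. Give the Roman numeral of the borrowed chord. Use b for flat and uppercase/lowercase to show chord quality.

IV

B minor has the diatonic set Bm, C#dim, D, Em, F#, G, A (with V from harmonic minor). Of the given chords, B–D–F# = Bm, C#–E–G = C#dim and F#–A#–C# = F# are diatonic. But E–G#–B is foreign: the diatonic iv on degree 4 is Em, whereas E comes from B major. It is labeled IV.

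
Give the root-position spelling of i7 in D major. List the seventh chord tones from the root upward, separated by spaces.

The root, D, is scale degree 1 — the same note in D major and D minor; only the chord quality changes. Building the minor-seventh chord from the parallel minor on D: D–F–A–C.

D F A C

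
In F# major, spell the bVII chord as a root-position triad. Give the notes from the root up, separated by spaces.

Scale degree 7 in F# major is E#. bVII uses the lowered form, E, taken from F# minor. In F# minor the chord on E is E–G#–B.

E G# B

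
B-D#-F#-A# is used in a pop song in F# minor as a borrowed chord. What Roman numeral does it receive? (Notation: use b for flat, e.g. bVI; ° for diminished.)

IVmaj7

The root B is the diatonic 4th degree of F# minor; the borrowing shows in the chord quality. B–D#–F#–A# is a major-seventh chord — the form found in F# major, not the diatonic iv (Bm). Borrowed into F# minor it is written IVmaj7.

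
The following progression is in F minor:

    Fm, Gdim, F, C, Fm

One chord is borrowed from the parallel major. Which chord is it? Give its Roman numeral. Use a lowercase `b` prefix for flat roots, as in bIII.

I

The diatonic triads in F minor (with V from harmonic minor) are Fm, Gdim, Ab, Bbm, C, Db, Eb. Fm, Gdim and C all belong to that set. F (F–A–C) doesn't fit — on degree 1 F minor would have Fm (i). F is the degree-1 chord of F major, so it is the borrowed I.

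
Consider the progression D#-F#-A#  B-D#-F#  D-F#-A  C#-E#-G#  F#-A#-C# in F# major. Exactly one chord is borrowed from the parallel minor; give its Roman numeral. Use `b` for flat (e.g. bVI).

bVI

The diatonic triads in F# major are F#, G#m, A#m, B, C#, D#m, E#dim. Of the given chords, D#–F#–A# = D#m, B–D#–F# = B, C#–E#–G# = C# and F#–A#–C# = F# are diatonic. D–F#–A doesn't fit — on degree 6 F# major would have D#m (vi). D is the degree-6 chord of F# minor, so it is the borrowed bVI.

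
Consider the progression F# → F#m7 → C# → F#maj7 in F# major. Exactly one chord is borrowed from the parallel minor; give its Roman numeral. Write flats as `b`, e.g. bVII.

F# major has the diatonic set F#, G#m, A#m, B, C#, D#m, E#dim. F#, C# and F#maj7 all belong to that set. F#m7 (F#–A–C#–E) doesn't fit — on degree 1 F# major would have F# (I). F#m7 is the degree-1 chord of F# minor, so it is the borrowed i7.

i7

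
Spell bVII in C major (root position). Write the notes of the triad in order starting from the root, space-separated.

Scale degree 7 in C major is B. bVII uses the lowered form, Bb, taken from C minor. In C minor the chord on Bb is Bb–D–F.

Bb D F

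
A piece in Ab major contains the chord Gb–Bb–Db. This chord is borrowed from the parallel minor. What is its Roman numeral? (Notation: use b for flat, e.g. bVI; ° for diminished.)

bVII

The root Gb is the lowered 7th scale degree — diatonically Ab major has G there. Diatonically Ab major has Gdim (vii°) on that degree; Gb–Bb–Db is instead the major chord native to Ab minor, so it takes the label bVII.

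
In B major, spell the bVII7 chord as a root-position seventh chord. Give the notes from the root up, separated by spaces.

Scale degree 7 in B major is A#. bVII7 uses the lowered form, A, taken from B minor. In B minor the chord on A is A–C#–E–G.

A C# E G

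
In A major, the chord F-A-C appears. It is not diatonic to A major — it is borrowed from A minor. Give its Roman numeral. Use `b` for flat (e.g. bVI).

bVI

The root F is the lowered 6th scale degree — diatonically A major has F# there. The diatonic chord on degree 6 would be F#m (vi), but F–A–C is the major chord from A minor. As a borrowed chord it is labeled bVI.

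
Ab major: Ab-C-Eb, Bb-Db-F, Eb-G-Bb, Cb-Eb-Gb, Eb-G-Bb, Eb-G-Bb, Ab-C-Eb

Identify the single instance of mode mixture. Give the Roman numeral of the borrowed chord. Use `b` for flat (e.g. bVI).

bIII

Ab major has the diatonic set Ab, Bbm, Cm, Db, Eb, Fm, Gdim. Ab–C–Eb = Ab, Bb–Db–F = Bbm and Eb–G–Bb = Eb are all diatonic. Cb–Eb–Gb doesn't fit — on degree 3 Ab major would have Cm (iii). Cb is the degree-3 chord of Ab minor, so it is the borrowed bIII.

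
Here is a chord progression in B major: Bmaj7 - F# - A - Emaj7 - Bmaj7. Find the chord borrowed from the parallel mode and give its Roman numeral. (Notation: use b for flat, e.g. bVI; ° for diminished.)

bVII

B major has the diatonic set B, C#m, D#m, E, F#, G#m, A#dim. Bmaj7, F# and Emaj7 are all diatonic. A (A–C#–E) doesn't fit — on degree 7 B major would have A#dim (vii°). A is the degree-7 chord of B minor, so it is the borrowed bVII.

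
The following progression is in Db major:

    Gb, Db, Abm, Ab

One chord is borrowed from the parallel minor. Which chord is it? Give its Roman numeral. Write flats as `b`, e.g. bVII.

v

Db major has the diatonic set Db, Ebm, Fm, Gb, Ab, Bbm, Cdim. Of the given chords, Gb, Db and Ab are diatonic. Abm (Ab–Cb–Eb) doesn't fit — on degree 5 Db major would have Ab (V). Abm is the degree-5 chord of Db minor, so it is the borrowed v.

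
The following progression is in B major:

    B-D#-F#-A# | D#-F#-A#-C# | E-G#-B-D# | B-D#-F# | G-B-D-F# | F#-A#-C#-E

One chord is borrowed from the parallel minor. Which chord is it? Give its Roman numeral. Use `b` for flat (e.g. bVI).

bVImaj7

B major has the diatonic set B, C#m, D#m, E, F#, G#m, A#dim. B–D#–F#–A# = Bmaj7, D#–F#–A#–C# = D#m7, E–G#–B–D# = Emaj7, B–D#–F# = B and F#–A#–C#–E = F#7 all belong to that set. G–B–D–F# doesn't fit — on degree 6 B major would have G#m (vi). Gmaj7 is the degree-6 chord of B minor, so it is the borrowed bVImaj7.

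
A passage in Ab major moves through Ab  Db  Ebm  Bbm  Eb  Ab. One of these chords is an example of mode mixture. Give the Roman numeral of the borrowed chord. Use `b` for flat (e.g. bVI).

v

Ab major has the diatonic set Ab, Bbm, Cm, Db, Eb, Fm, Gdim. Ab, Db, Bbm and Eb all belong to that set. Ebm (Eb–Gb–Bb) is not: scale degree 5 in Ab major carries Eb (V). In Ab minor the chord on that degree is Ebm, so here it functions as v, borrowed from the parallel minor.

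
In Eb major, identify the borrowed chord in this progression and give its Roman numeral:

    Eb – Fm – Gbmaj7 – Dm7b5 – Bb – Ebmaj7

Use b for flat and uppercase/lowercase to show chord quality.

Eb major has the diatonic set Eb, Fm, Gm, Ab, Bb, Cm, Ddim. Eb, Fm, Dm7b5, Bb and Ebmaj7 are all diatonic. Gbmaj7 (Gb–Bb–Db–F) doesn't fit — on degree 3 Eb major would have Gm (iii). Gbmaj7 is the degree-3 chord of Eb minor, so it is the borrowed bIIImaj7.

bIIImaj7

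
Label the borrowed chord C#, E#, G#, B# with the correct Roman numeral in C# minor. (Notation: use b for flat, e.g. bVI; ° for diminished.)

Imaj7

The root C# is the diatonic 1st degree of C# minor; the borrowing shows in the chord quality. Diatonically C# minor has C#m (i) on that degree; C#–E#–G#–B# is instead the major-seventh chord native to C# major, so it takes the label Imaj7.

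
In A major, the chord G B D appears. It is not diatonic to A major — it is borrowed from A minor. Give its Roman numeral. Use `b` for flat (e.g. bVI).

The root G is the lowered 7th scale degree — diatonically A major has G# there. Diatonically A major has G#dim (vii°) on that degree; G–B–D is instead the major chord native to A minor, so it takes the label bVII.

bVII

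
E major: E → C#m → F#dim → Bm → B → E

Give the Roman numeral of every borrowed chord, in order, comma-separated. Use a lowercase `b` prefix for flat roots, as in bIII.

In E major the diatonic chords are E, F#m, G#m, A, B, C#m, D#dim. E, C#m and B all belong to that set. F#dim (F#–A–C) doesn't fit — on degree 2 E major would have F#m (ii). F#dim is the degree-2 chord of E minor, so it is the borrowed ii°. But Bm (B–D–F#) is foreign: the diatonic V on degree 5 is B, whereas Bm comes from E minor. It is labeled v.

ii°, v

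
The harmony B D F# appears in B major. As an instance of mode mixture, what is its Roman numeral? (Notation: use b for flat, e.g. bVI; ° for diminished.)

i

The root B is the diatonic 1st degree of B major; the borrowing shows in the chord quality. B–D–F# is a minor chord — the form found in B minor, not the diatonic I (B). Borrowed into B major it is written i.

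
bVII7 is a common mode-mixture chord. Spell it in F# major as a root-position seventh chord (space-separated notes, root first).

E G# B D

The root of bVII7 is the lowered 7th degree: E# becomes E. Building the dominant-seventh chord from the parallel minor on E: E–G#–B–D.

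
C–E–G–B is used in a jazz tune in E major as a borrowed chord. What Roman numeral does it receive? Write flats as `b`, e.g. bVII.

C is the lowered form of scale degree 6 in E major (the diatonic degree 6 is C#). C–E–G–B is a major-seventh chord — the form found in E minor, not the diatonic vi (C#m). Borrowed into E major it is written bVImaj7.

bVImaj7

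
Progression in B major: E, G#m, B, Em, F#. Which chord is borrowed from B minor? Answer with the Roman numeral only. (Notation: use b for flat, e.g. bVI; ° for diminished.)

iv

The diatonic triads in B major are B, C#m, D#m, E, F#, G#m, A#dim. E, G#m, B and F# all belong to that set. But Em (E–G–B) is foreign: the diatonic IV on degree 4 is E, whereas Em comes from B minor. It is labeled iv.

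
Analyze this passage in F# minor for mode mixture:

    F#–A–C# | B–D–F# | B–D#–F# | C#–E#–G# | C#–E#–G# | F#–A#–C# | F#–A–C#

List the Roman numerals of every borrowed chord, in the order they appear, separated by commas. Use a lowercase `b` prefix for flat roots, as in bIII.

In F# minor (with V from harmonic minor) the diatonic chords are F#m, G#dim, A, Bm, C#, D, E. F#–A–C# = F#m, B–D–F# = Bm and C#–E#–G# = C# all belong to that set. B–D#–F# doesn't fit — on degree 4 F# minor would have Bm (iv). B is the degree-4 chord of F# major, so it is the borrowed IV. F#–A#–C# doesn't fit — on degree 1 F# minor would have F#m (i). F# is the degree-1 chord of F# major, so it is the borrowed I.

IV, I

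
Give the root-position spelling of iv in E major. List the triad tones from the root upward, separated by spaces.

A C E

iv is built on scale degree 4, which is A in both E major and its parallel. In E minor the chord on A is A–C–E.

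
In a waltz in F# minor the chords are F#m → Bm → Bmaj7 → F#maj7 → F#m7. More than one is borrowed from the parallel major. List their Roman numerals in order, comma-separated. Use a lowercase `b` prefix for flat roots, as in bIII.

F# minor has the diatonic set F#m, G#dim, A, Bm, C#, D, E (with V from harmonic minor). F#m, Bm and F#m7 are all diatonic. But Bmaj7 (B–D#–F#–A#) is foreign: the diatonic iv on degree 4 is Bm, whereas Bmaj7 comes from F# major. It is labeled IVmaj7. F#maj7 (F#–A#–C#–E#) doesn't fit — on degree 1 F# minor would have F#m (i). F#maj7 is the degree-1 chord of F# major, so it is the borrowed Imaj7.

IVmaj7, Imaj7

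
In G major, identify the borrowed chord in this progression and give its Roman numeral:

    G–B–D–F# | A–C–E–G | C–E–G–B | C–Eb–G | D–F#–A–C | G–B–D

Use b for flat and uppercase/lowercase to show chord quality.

iv

The diatonic triads in G major are G, Am, Bm, C, D, Em, F#dim. Of the given chords, G–B–D–F# = Gmaj7, A–C–E–G = Am7, C–E–G–B = Cmaj7, D–F#–A–C = D7 and G–B–D = G are diatonic. But C–Eb–G is foreign: the diatonic IV on degree 4 is C, whereas Cm comes from G minor. It is labeled iv.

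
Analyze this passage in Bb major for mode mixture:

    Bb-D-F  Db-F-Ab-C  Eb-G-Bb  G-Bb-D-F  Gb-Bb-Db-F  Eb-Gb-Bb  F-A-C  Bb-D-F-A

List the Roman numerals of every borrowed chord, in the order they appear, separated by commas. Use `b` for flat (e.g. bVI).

bIIImaj7, bVImaj7, iv

The diatonic triads in Bb major are Bb, Cm, Dm, Eb, F, Gm, Adim. Bb–D–F = Bb, Eb–G–Bb = Eb, G–Bb–D–F = Gm7, F–A–C = F and Bb–D–F–A = Bbmaj7 are all diatonic. Db–F–Ab–C doesn't fit — on degree 3 Bb major would have Dm (iii). Dbmaj7 is the degree-3 chord of Bb minor, so it is the borrowed bIIImaj7. Gb–Bb–Db–F is not: scale degree 6 in Bb major carries Gm (vi). In Bb minor the chord on that degree is Gbmaj7, so here it functions as bVImaj7, borrowed from the parallel minor. Eb–Gb–Bb doesn't fit — on degree 4 Bb major would have Eb (IV). Ebm is the degree-4 chord of Bb minor, so it is the borrowed iv.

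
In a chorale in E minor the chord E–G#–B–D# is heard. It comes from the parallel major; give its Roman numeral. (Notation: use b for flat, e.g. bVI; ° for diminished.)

E is scale degree 1 in E minor. Diatonically E minor has Em (i) on that degree; E–G#–B–D# is instead the major-seventh chord native to E major, so it takes the label Imaj7.

Imaj7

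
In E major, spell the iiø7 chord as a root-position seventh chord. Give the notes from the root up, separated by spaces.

iiø7 is built on scale degree 2, which is F# in both E major and its parallel. In E minor the chord on F# is F#–A–C–E.

F# A C E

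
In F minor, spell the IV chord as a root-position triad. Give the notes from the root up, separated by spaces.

The root, Bb, is scale degree 4 — the same note in F minor and F major; only the chord quality changes. Stacking thirds in F major on Bb gives Bb–D–F.

Bb D F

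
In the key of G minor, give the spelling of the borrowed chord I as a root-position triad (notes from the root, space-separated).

G B D

I is built on scale degree 1, which is G in both G minor and its parallel. In G major the chord on G is G–B–D.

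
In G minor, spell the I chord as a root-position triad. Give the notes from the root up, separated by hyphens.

The root, G, is scale degree 1 — the same note in G minor and G major; only the chord quality changes. Building the major chord from the parallel major on G: G–B–D.

G-B-D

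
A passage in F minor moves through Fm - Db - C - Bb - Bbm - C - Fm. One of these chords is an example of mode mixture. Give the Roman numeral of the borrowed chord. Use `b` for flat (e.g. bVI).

F minor has the diatonic set Fm, Gdim, Ab, Bbm, C, Db, Eb (with V from harmonic minor). Fm, Db, C and Bbm are all diatonic. Bb (Bb–D–F) doesn't fit — on degree 4 F minor would have Bbm (iv). Bb is the degree-4 chord of F major, so it is the borrowed IV.

IV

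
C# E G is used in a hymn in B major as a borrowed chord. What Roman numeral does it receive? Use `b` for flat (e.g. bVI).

C# is scale degree 2 in B major. C#–E–G is a diminished chord — the form found in B minor, not the diatonic ii (C#m). Borrowed into B major it is written ii°.

ii°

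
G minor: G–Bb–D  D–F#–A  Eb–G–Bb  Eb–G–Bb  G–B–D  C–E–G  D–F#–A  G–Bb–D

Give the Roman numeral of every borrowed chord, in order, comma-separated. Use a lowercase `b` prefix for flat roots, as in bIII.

In G minor (with V from harmonic minor) the diatonic chords are Gm, Adim, Bb, Cm, D, Eb, F. Of the given chords, G–Bb–D = Gm, D–F#–A = D and Eb–G–Bb = Eb are diatonic. But G–B–D is foreign: the diatonic i on degree 1 is Gm, whereas G comes from G major. It is labeled I. C–E–G doesn't fit — on degree 4 G minor would have Cm (iv). C is the degree-4 chord of G major, so it is the borrowed IV.

I, IV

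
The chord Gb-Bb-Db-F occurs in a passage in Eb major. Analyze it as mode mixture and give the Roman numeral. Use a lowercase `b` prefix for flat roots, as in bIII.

bIIImaj7

In Eb major scale degree 3 is G; Gb is its lowered form, from Eb minor. The diatonic chord on degree 3 would be Gm (iii), but Gb–Bb–Db–F is the major-seventh chord from Eb minor. As a borrowed chord it is labeled bIIImaj7.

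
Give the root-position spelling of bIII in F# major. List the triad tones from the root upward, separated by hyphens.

bIII is built on the lowered scale degree 3. In F# major degree 3 is A#; lowered it becomes A. Building the major chord from the parallel minor on A: A–C#–E.

A-C#-E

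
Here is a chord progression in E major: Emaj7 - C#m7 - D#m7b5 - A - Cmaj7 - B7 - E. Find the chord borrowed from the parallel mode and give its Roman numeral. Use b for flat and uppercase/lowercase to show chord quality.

bVImaj7

In E major the diatonic chords are E, F#m, G#m, A, B, C#m, D#dim. Of the given chords, Emaj7, C#m7, D#m7b5, A, B7 and E are diatonic. But Cmaj7 (C–E–G–B) is foreign: the diatonic vi on degree 6 is C#m, whereas Cmaj7 comes from E minor. It is labeled bVImaj7.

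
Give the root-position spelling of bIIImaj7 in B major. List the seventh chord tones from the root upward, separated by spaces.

D F# A C#

bIIImaj7 is built on the lowered scale degree 3. In B major degree 3 is D#; lowered it becomes D. Building the major-seventh chord from the parallel minor on D: D–F#–A–C#.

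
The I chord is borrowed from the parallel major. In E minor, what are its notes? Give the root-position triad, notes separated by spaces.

E G# B

The root, E, is scale degree 1 — the same note in E minor and E major; only the chord quality changes. Stacking thirds in E major on E gives E–G#–B.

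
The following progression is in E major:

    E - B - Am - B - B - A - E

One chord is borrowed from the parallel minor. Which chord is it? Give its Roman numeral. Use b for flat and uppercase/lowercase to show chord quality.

iv

In E major the diatonic chords are E, F#m, G#m, A, B, C#m, D#dim. E, B and A are all diatonic. But Am (A–C–E) is foreign: the diatonic IV on degree 4 is A, whereas Am comes from E minor. It is labeled iv.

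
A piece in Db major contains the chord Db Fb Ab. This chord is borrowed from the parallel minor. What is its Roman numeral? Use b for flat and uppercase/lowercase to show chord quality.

Db is scale degree 1 in Db major. Diatonically Db major has Db (I) on that degree; Db–Fb–Ab is instead the minor chord native to Db minor, so it takes the label i.

i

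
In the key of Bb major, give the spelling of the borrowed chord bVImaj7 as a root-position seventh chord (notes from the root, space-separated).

Gb Bb Db F

bVImaj7 is built on the lowered scale degree 6. In Bb major degree 6 is G; lowered it becomes Gb. Building the major-seventh chord from the parallel minor on Gb: Gb–Bb–Db–F.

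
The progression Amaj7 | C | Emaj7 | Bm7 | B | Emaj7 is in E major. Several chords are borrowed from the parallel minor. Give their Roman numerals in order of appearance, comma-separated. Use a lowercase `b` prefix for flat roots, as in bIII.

bVI, v7

E major has the diatonic set E, F#m, G#m, A, B, C#m, D#dim. Amaj7, Emaj7 and B all belong to that set. C (C–E–G) is not: scale degree 6 in E major carries C#m (vi). In E minor the chord on that degree is C, so here it functions as bVI, borrowed from the parallel minor. Bm7 (B–D–F#–A) doesn't fit — on degree 5 E major would have B (V). Bm7 is the degree-5 chord of E minor, so it is the borrowed v7.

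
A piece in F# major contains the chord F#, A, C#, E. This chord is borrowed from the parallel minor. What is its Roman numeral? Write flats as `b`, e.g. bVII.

i7

The root F# is the diatonic 1st degree of F# major; the borrowing shows in the chord quality. F#–A–C#–E is a minor-seventh chord — the form found in F# minor, not the diatonic I (F#). Borrowed into F# major it is written i7.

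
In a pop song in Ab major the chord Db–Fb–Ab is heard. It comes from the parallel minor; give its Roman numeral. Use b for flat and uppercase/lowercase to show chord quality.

Db is scale degree 4 in Ab major. Db–Fb–Ab is a minor chord — the form found in Ab minor, not the diatonic IV (Db). Borrowed into Ab major it is written iv.

iv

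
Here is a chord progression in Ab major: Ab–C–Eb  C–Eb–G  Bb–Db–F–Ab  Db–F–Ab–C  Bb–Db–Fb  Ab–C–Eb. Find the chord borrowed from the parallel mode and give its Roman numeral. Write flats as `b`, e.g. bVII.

ii°

The diatonic triads in Ab major are Ab, Bbm, Cm, Db, Eb, Fm, Gdim. Ab–C–Eb = Ab, C–Eb–G = Cm, Bb–Db–F–Ab = Bbm7 and Db–F–Ab–C = Dbmaj7 all belong to that set. Bb–Db–Fb is not: scale degree 2 in Ab major carries Bbm (ii). In Ab minor the chord on that degree is Bbdim, so here it functions as ii°, borrowed from the parallel minor.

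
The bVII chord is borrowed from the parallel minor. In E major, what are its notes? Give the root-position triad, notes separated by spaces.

bVII is built on the lowered scale degree 7. In E major degree 7 is D#; lowered it becomes D. Stacking thirds in E minor on D gives D–F#–A.

D F# A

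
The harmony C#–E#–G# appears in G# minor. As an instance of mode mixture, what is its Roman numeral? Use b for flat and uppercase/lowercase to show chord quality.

IV

The root C# is the diatonic 4th degree of G# minor; the borrowing shows in the chord quality. Diatonically G# minor has C#m (iv) on that degree; C#–E#–G# is instead the major chord native to G# major, so it takes the label IV.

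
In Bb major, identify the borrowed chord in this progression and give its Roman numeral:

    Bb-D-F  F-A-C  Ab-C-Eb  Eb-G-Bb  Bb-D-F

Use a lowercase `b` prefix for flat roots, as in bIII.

The diatonic triads in Bb major are Bb, Cm, Dm, Eb, F, Gm, Adim. Of the given chords, Bb–D–F = Bb, F–A–C = F and Eb–G–Bb = Eb are diatonic. Ab–C–Eb is not: scale degree 7 in Bb major carries Adim (vii°). In Bb minor the chord on that degree is Ab, so here it functions as bVII, borrowed from the parallel minor.

bVII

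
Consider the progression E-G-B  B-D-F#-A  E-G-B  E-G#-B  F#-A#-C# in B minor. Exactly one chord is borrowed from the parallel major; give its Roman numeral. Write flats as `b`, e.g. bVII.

IV

In B minor (with V from harmonic minor) the diatonic chords are Bm, C#dim, D, Em, F#, G, A. Of the given chords, E–G–B = Em, B–D–F#–A = Bm7 and F#–A#–C# = F# are diatonic. E–G#–B is not: scale degree 4 in B minor carries Em (iv). In B major the chord on that degree is E, so here it functions as IV, borrowed from the parallel major.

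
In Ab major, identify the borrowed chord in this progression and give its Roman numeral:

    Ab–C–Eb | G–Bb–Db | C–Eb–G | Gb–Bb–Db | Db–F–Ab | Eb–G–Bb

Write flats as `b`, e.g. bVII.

The diatonic triads in Ab major are Ab, Bbm, Cm, Db, Eb, Fm, Gdim. Of the given chords, Ab–C–Eb = Ab, G–Bb–Db = Gdim, C–Eb–G = Cm, Db–F–Ab = Db and Eb–G–Bb = Eb are diatonic. But Gb–Bb–Db is foreign: the diatonic vii° on degree 7 is Gdim, whereas Gb comes from Ab minor. It is labeled bVII.

bVII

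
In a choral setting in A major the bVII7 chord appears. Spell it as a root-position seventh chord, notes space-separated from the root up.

G B D F

bVII7 is built on the lowered scale degree 7. In A major degree 7 is G#; lowered it becomes G. In A minor the chord on G is G–B–D–F.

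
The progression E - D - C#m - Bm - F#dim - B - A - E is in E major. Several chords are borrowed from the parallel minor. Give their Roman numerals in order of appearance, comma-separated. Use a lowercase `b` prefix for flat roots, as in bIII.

bVII, v, ii°

E major has the diatonic set E, F#m, G#m, A, B, C#m, D#dim. E, C#m, B and A all belong to that set. But D (D–F#–A) is foreign: the diatonic vii° on degree 7 is D#dim, whereas D comes from E minor. It is labeled bVII. Bm (B–D–F#) is not: scale degree 5 in E major carries B (V). In E minor the chord on that degree is Bm, so here it functions as v, borrowed from the parallel minor. F#dim (F#–A–C) doesn't fit — on degree 2 E major would have F#m (ii). F#dim is the degree-2 chord of E minor, so it is the borrowed ii°.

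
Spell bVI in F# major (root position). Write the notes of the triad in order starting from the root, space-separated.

The root of bVI is the lowered 6th degree: D# becomes D. In F# minor the chord on D is D–F#–A.

D F# A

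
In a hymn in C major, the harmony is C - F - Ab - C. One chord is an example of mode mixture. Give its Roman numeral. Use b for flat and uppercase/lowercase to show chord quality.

C major has the diatonic set C, Dm, Em, F, G, Am, Bdim. C and F both belong to that set. Ab (Ab–C–Eb) is not: scale degree 6 in C major carries Am (vi). In C minor the chord on that degree is Ab, so here it functions as bVI, borrowed from the parallel minor.

bVI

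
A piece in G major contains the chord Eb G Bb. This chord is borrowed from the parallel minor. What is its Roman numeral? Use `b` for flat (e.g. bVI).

In G major scale degree 6 is E; Eb is its lowered form, from G minor. Eb–G–Bb is a major chord — the form found in G minor, not the diatonic vi (Em). Borrowed into G major it is written bVI.

bVI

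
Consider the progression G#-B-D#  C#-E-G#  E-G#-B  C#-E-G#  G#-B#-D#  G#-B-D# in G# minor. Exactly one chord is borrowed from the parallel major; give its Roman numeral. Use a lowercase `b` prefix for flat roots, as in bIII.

G# minor has the diatonic set G#m, A#dim, B, C#m, D#, E, F# (with V from harmonic minor). G#–B–D# = G#m, C#–E–G# = C#m and E–G#–B = E all belong to that set. G#–B#–D# doesn't fit — on degree 1 G# minor would have G#m (i). G# is the degree-1 chord of G# major, so it is the borrowed I.

I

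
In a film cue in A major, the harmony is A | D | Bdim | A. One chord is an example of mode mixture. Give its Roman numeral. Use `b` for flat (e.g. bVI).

The diatonic triads in A major are A, Bm, C#m, D, E, F#m, G#dim. Of the given chords, A and D are diatonic. Bdim (B–D–F) doesn't fit — on degree 2 A major would have Bm (ii). Bdim is the degree-2 chord of A minor, so it is the borrowed ii°.

ii°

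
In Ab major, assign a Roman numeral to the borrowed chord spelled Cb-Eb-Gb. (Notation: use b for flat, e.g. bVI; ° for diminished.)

Cb is the lowered form of scale degree 3 in Ab major (the diatonic degree 3 is C). Diatonically Ab major has Cm (iii) on that degree; Cb–Eb–Gb is instead the major chord native to Ab minor, so it takes the label bIII.

bIII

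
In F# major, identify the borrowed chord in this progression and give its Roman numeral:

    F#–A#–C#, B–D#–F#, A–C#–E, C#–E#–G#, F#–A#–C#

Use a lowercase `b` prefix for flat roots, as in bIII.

bIII

F# major has the diatonic set F#, G#m, A#m, B, C#, D#m, E#dim. F#–A#–C# = F#, B–D#–F# = B and C#–E#–G# = C# are all diatonic. A–C#–E doesn't fit — on degree 3 F# major would have A#m (iii). A is the degree-3 chord of F# minor, so it is the borrowed bIII.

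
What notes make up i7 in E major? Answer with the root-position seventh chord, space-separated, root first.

The root, E, is scale degree 1 — the same note in E major and E minor; only the chord quality changes. In E minor the chord on E is E–G–B–D.

E G B D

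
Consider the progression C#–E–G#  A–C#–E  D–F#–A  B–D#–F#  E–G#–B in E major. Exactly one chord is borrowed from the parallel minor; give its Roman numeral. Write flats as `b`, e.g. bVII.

bVII

In E major the diatonic chords are E, F#m, G#m, A, B, C#m, D#dim. Of the given chords, C#–E–G# = C#m, A–C#–E = A, B–D#–F# = B and E–G#–B = E are diatonic. D–F#–A is not: scale degree 7 in E major carries D#dim (vii°). In E minor the chord on that degree is D, so here it functions as bVII, borrowed from the parallel minor.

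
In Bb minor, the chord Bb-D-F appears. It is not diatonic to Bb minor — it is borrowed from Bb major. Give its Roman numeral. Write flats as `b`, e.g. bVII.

The root Bb is the diatonic 1st degree of Bb minor; the borrowing shows in the chord quality. Diatonically Bb minor has Bbm (i) on that degree; Bb–D–F is instead the major chord native to Bb major, so it takes the label I.

I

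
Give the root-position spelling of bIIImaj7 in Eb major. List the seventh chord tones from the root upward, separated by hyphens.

bIIImaj7 is built on the lowered scale degree 3. In Eb major degree 3 is G; lowered it becomes Gb. Building the major-seventh chord from the parallel minor on Gb: Gb–Bb–Db–F.

Gb-Bb-Db-F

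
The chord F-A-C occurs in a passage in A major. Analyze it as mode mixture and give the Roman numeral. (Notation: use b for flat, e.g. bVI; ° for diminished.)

The root F is the lowered 6th scale degree — diatonically A major has F# there. F–A–C is a major chord — the form found in A minor, not the diatonic vi (F#m). Borrowed into A major it is written bVI.

bVI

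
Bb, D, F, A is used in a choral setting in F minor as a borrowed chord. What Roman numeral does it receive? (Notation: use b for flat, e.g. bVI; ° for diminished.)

IVmaj7

The root Bb is the diatonic 4th degree of F minor; the borrowing shows in the chord quality. Bb–D–F–A is a major-seventh chord — the form found in F major, not the diatonic iv (Bbm). Borrowed into F minor it is written IVmaj7.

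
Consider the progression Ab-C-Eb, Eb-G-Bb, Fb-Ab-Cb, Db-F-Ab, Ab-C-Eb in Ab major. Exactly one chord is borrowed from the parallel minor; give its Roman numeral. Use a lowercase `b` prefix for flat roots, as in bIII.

Ab major has the diatonic set Ab, Bbm, Cm, Db, Eb, Fm, Gdim. Ab–C–Eb = Ab, Eb–G–Bb = Eb and Db–F–Ab = Db all belong to that set. But Fb–Ab–Cb is foreign: the diatonic vi on degree 6 is Fm, whereas Fb comes from Ab minor. It is labeled bVI.

bVI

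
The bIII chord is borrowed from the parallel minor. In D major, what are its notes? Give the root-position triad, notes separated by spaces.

Scale degree 3 in D major is F#. bIII uses the lowered form, F, taken from D minor. In D minor the chord on F is F–A–C.

F A C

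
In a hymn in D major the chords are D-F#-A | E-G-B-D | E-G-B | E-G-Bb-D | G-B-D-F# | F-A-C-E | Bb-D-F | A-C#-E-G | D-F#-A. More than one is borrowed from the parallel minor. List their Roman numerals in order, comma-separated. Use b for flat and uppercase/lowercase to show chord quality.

In D major the diatonic chords are D, Em, F#m, G, A, Bm, C#dim. Of the given chords, D–F#–A = D, E–G–B–D = Em7, E–G–B = Em, G–B–D–F# = Gmaj7 and A–C#–E–G = A7 are diatonic. E–G–Bb–D doesn't fit — on degree 2 D major would have Em (ii). Em7b5 is the degree-2 chord of D minor, so it is the borrowed iiø7. F–A–C–E is not: scale degree 3 in D major carries F#m (iii). In D minor the chord on that degree is Fmaj7, so here it functions as bIIImaj7, borrowed from the parallel minor. Bb–D–F is not: scale degree 6 in D major carries Bm (vi). In D minor the chord on that degree is Bb, so here it functions as bVI, borrowed from the parallel minor.

iiø7, bIIImaj7, bVI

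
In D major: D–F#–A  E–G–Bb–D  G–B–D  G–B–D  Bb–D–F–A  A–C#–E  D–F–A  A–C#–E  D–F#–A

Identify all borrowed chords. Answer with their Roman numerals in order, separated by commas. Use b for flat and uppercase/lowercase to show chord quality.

D major has the diatonic set D, Em, F#m, G, A, Bm, C#dim. Of the given chords, D–F#–A = D, G–B–D = G and A–C#–E = A are diatonic. E–G–Bb–D is not: scale degree 2 in D major carries Em (ii). In D minor the chord on that degree is Em7b5, so here it functions as iiø7, borrowed from the parallel minor. But Bb–D–F–A is foreign: the diatonic vi on degree 6 is Bm, whereas Bbmaj7 comes from D minor. It is labeled bVImaj7. But D–F–A is foreign: the diatonic I on degree 1 is D, whereas Dm comes from D minor. It is labeled i.

iiø7, bVImaj7, i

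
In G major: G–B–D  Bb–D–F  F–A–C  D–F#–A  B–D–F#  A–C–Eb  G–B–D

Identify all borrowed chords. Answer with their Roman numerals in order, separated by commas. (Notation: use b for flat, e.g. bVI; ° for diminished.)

bIII, bVII, ii°

The diatonic triads in G major are G, Am, Bm, C, D, Em, F#dim. Of the given chords, G–B–D = G, D–F#–A = D and B–D–F# = Bm are diatonic. Bb–D–F is not: scale degree 3 in G major carries Bm (iii). In G minor the chord on that degree is Bb, so here it functions as bIII, borrowed from the parallel minor. F–A–C doesn't fit — on degree 7 G major would have F#dim (vii°). F is the degree-7 chord of G minor, so it is the borrowed bVII. But A–C–Eb is foreign: the diatonic ii on degree 2 is Am, whereas Adim comes from G minor. It is labeled ii°.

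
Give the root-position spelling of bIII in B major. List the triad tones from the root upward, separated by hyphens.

D-F#-A

bIII is built on the lowered scale degree 3. In B major degree 3 is D#; lowered it becomes D. Building the major chord from the parallel minor on D: D–F#–A.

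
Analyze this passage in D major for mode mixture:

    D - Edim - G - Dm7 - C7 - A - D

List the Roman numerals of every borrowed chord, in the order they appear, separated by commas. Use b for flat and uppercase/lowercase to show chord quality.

ii°, i7, bVII7

D major has the diatonic set D, Em, F#m, G, A, Bm, C#dim. D, G and A all belong to that set. Edim (E–G–Bb) doesn't fit — on degree 2 D major would have Em (ii). Edim is the degree-2 chord of D minor, so it is the borrowed ii°. Dm7 (D–F–A–C) doesn't fit — on degree 1 D major would have D (I). Dm7 is the degree-1 chord of D minor, so it is the borrowed i7. But C7 (C–E–G–Bb) is foreign: the diatonic vii° on degree 7 is C#dim, whereas C7 comes from D minor. It is labeled bVII7.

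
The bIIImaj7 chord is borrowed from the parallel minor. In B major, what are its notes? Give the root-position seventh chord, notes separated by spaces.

bIIImaj7 is built on the lowered scale degree 3. In B major degree 3 is D#; lowered it becomes D. Building the major-seventh chord from the parallel minor on D: D–F#–A–C#.

D F# A C#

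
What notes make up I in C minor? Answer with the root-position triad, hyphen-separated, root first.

The root, C, is scale degree 1 — the same note in C minor and C major; only the chord quality changes. Stacking thirds in C major on C gives C–E–G.

C-E-G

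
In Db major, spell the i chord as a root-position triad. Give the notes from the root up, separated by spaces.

Db Fb Ab

The root, Db, is scale degree 1 — the same note in Db major and Db minor; only the chord quality changes. In Db minor the chord on Db is Db–Fb–Ab.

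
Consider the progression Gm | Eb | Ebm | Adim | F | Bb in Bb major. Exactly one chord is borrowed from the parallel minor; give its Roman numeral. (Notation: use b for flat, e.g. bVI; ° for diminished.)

Bb major has the diatonic set Bb, Cm, Dm, Eb, F, Gm, Adim. Gm, Eb, Adim, F and Bb all belong to that set. Ebm (Eb–Gb–Bb) doesn't fit — on degree 4 Bb major would have Eb (IV). Ebm is the degree-4 chord of Bb minor, so it is the borrowed iv.

iv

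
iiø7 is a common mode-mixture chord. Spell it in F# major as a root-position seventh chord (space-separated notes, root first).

G# B D F#

The root, G#, is scale degree 2 — the same note in F# major and F# minor; only the chord quality changes. Stacking thirds in F# minor on G# gives G#–B–D–F#.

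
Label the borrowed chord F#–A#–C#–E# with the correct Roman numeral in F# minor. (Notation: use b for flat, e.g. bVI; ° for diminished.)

F# is scale degree 1 in F# minor. Diatonically F# minor has F#m (i) on that degree; F#–A#–C#–E# is instead the major-seventh chord native to F# major, so it takes the label Imaj7.

Imaj7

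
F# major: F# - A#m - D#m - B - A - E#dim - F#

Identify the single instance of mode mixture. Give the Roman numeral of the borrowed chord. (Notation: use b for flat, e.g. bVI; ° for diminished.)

In F# major the diatonic chords are F#, G#m, A#m, B, C#, D#m, E#dim. Of the given chords, F#, A#m, D#m, B and E#dim are diatonic. But A (A–C#–E) is foreign: the diatonic iii on degree 3 is A#m, whereas A comes from F# minor. It is labeled bIII.

bIII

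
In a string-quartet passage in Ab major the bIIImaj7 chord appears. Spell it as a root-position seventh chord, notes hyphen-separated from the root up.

Cb-Eb-Gb-Bb

Scale degree 3 in Ab major is C. bIIImaj7 uses the lowered form, Cb, taken from Ab minor. Building the major-seventh chord from the parallel minor on Cb: Cb–Eb–Gb–Bb.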